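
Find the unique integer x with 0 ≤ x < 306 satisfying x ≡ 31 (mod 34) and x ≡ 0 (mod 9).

99

Write x = 31 + 34·k. Then 34·k ≡ 0 − 31 ≡ 5 (mod 9).
Need 34⁻¹ mod 9. Extended Euclid on (9, 7):
9 = 1·7 + 2
7 = 3·2 + 1
2 = 2·1 + 0
Back-substitute:
1 = 7 − 3·2
1 = −3·9 + 4·7
34⁻¹ ≡ 4 (mod 9), so k ≡ 4·5 ≡ 2 (mod 9).
x = 31 + 34·2 = 99.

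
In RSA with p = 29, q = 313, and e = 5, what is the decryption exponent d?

φ(n) = (p−1)(q−1) = 28·312 = 8736.
Need d with 5·d ≡ 1 (mod 8736). Apply the extended Euclidean algorithm:
8736 = 1747*5 + 1
5 = 5*1 + 0
Back-substitute:
1 = 8736 − 1747·5
So 5·(-1747) ≡ 1 (mod 8736), hence d ≡ -1747 ≡ 6989 (mod 8736).

6989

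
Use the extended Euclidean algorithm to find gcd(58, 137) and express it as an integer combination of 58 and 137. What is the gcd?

Apply Euclid's algorithm to 137 and 58:
137 = 2×58 + 21
58 = 2×21 + 16
21 = 1×16 + 5
16 = 3×5 + 1
5 = 5×1 + 0
gcd(58, 137) = 1.
Express as a combination:
1 = 16 − 3·5
1 = −3·21 + 4·16
1 = 4·58 − 11·21
1 = −11·137 + 26·58
So 1 = (-11)·137 + (26)·58.

1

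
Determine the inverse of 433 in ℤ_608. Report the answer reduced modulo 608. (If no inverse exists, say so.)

Extended Euclidean algorithm:
608 = 1·433 + 175
433 = 2·175 + 83
175 = 2·83 + 9
83 = 9·9 + 2
9 = 4·2 + 1
2 = 2·1 + 0
Since gcd(433, 608) = 1, back-substitute to write 1 as a combination:
1 = 9 − 4·2
1 = −4·83 + 37·9
1 = 37·175 − 78·83
1 = −78·433 + 193·175
1 = 193·608 − 271·433
Hence 433⁻¹ ≡ -271 ≡ 337 (mod 608).

337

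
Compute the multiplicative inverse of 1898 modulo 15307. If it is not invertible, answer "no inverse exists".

8089

Apply the Euclidean algorithm to 15307 and 1898:
15307 = 8×1898 + 123
1898 = 15×123 + 53
123 = 2×53 + 17
53 = 3×17 + 2
17 = 8×2 + 1
2 = 2×1 + 0
gcd = 1, so the inverse exists. Back-substitute:
1 = 17 − 8·2
1 = −8·53 + 25·17
1 = 25·123 − 58·53
1 = −58·1898 + 895·123
1 = 895·15307 − 7218·1898
Thus 1898·(-7218) ≡ 1 (mod 15307); reducing, -7218 mod 15307 = 8089.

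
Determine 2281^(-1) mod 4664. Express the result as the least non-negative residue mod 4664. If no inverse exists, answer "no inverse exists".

Apply the Euclidean algorithm to 4664 and 2281:
4664 = 2×2281 + 102
2281 = 22×102 + 37
102 = 2×37 + 28
37 = 1×28 + 9
28 = 3×9 + 1
9 = 9×1 + 0
gcd = 1, so the inverse exists. Back-substitute:
1 = 28 − 3·9
1 = −3·37 + 4·28
1 = 4·102 − 11·37
1 = −11·2281 + 246·102
1 = 246·4664 − 503·2281
So 2281·(-503) ≡ 1 (mod 4664), and -503 ≡ 4161 (mod 4664).

4161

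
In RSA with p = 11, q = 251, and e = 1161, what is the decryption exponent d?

φ(n) = (p−1)(q−1) = 10·250 = 2500.
Need d with 1161·d ≡ 1 (mod 2500). Apply the extended Euclidean algorithm:
2500 = 2·1161 + 178
1161 = 6·178 + 93
178 = 1·93 + 85
93 = 1·85 + 8
85 = 10·8 + 5
8 = 1·5 + 3
5 = 1·3 + 2
3 = 1·2 + 1
2 = 2·1 + 0
Back-substitute:
1 = 3 − 2
1 = −5 + 2·3
1 = 2·8 − 3·5
1 = −3·85 + 32·8
1 = 32·93 − 35·85
1 = −35·178 + 67·93
1 = 67·1161 − 437·178
1 = −437·2500 + 941·1161
So 1161·941 ≡ 1 (mod 2500), hence d = 941.

941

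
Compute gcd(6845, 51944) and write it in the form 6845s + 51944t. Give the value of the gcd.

Euclidean algorithm:
51944 = 7·6845 + 4029
6845 = 1·4029 + 2816
4029 = 1·2816 + 1213
2816 = 2·1213 + 390
1213 = 3·390 + 43
390 = 9·43 + 3
43 = 14·3 + 1
3 = 3·1 + 0
gcd(6845, 51944) = 1.
Back-substituting:
1 = 43 − 14·3
1 = −14·390 + 127·43
1 = 127·1213 − 395·390
1 = −395·2816 + 917·1213
1 = 917·4029 − 1312·2816
1 = −1312·6845 + 2229·4029
1 = 2229·51944 − 16915·6845
So 1 = (2229)·51944 + (-16915)·6845.

1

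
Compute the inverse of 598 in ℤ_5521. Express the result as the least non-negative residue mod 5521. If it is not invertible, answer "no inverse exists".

Run Euclid on (5521, 598):
5521 = 9·598 + 139
598 = 4·139 + 42
139 = 3·42 + 13
42 = 3·13 + 3
13 = 4·3 + 1
3 = 3·1 + 0
gcd = 1, so the inverse exists. Back-substitute:
1 = 13 − 4·3
1 = −4·42 + 13·13
1 = 13·139 − 43·42
1 = −43·598 + 185·139
1 = 185·5521 − 1708·598
So 598·(-1708) ≡ 1 (mod 5521), and -1708 ≡ 3813 (mod 5521).

3813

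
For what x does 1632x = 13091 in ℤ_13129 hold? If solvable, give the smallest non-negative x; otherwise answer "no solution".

3781

First find gcd(1632, 13129):
13129 = 8*1632 + 73
1632 = 22*73 + 26
73 = 2*26 + 21
26 = 1*21 + 5
21 = 4*5 + 1
5 = 5*1 + 0
gcd = 1, so a unique solution mod 13129 exists.
Back-substitute for the Bézout coefficients:
1 = 21 − 4·5
1 = −4·26 + 5·21
1 = 5·73 − 14·26
1 = −14·1632 + 313·73
1 = 313·13129 − 2518·1632
So 1632·(-2518) ≡ 1 (mod 13129), giving 1632⁻¹ ≡ 10611.
x ≡ 1632⁻¹·13091 ≡ 10611·13091 ≡ 3781 (mod 13129).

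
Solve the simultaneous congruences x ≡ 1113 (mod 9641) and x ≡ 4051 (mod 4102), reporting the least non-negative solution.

Write x = 1113 + 9641·k. Then 9641·k ≡ 4051 − 1113 ≡ 2938 (mod 4102).
Need 9641⁻¹ mod 4102. Extended Euclid on (4102, 1437):
4102 = 2·1437 + 1228
1437 = 1·1228 + 209
1228 = 5·209 + 183
209 = 1·183 + 26
183 = 7·26 + 1
26 = 26·1 + 0
Back-substitute:
1 = 183 − 7·26
1 = −7·209 + 8·183
1 = 8·1228 − 47·209
1 = −47·1437 + 55·1228
1 = 55·4102 − 157·1437
9641⁻¹ ≡ 3945 (mod 4102), so k ≡ 3945·2938 ≡ 2260 (mod 4102).
x = 1113 + 9641·2260 = 21789773.

21789773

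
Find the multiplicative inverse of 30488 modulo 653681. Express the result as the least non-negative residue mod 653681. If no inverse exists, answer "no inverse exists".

Run Euclid on (653681, 30488):
653681 = 21×30488 + 13433
30488 = 2×13433 + 3622
13433 = 3×3622 + 2567
3622 = 1×2567 + 1055
2567 = 2×1055 + 457
1055 = 2×457 + 141
457 = 3×141 + 34
141 = 4×34 + 5
34 = 6×5 + 4
5 = 1×4 + 1
4 = 4×1 + 0
Since gcd(30488, 653681) = 1, back-substitute to write 1 as a combination:
1 = 5 − 4
1 = −34 + 7·5
1 = 7·141 − 29·34
1 = −29·457 + 94·141
1 = 94·1055 − 217·457
1 = −217·2567 + 528·1055
1 = 528·3622 − 745·2567
1 = −745·13433 + 2763·3622
1 = 2763·30488 − 6271·13433
1 = −6271·653681 + 134454·30488
So 30488·134454 ≡ 1 (mod 653681).

134454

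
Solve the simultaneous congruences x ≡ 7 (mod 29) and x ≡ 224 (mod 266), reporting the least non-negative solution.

1022

Write x = 7 + 29·k. Then 29·k ≡ 224 − 7 ≡ 217 (mod 266).
Need 29⁻¹ mod 266. Extended Euclid on (266, 29):
266 = 9·29 + 5
29 = 5·5 + 4
5 = 1·4 + 1
4 = 4·1 + 0
Back-substitute:
1 = 5 − 4
1 = −29 + 6·5
1 = 6·266 − 55·29
29⁻¹ ≡ 211 (mod 266), so k ≡ 211·217 ≡ 35 (mod 266).
x = 7 + 29·35 = 1022.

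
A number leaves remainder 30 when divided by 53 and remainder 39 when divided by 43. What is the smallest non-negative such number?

Write x = 30 + 53·k. Then 53·k ≡ 39 − 30 ≡ 9 (mod 43).
Need 53⁻¹ mod 43. Extended Euclid on (43, 10):
43 = 4×10 + 3
10 = 3×3 + 1
3 = 3×1 + 0
Back-substitute:
1 = 10 − 3·3
1 = −3·43 + 13·10
53⁻¹ ≡ 13 (mod 43), so k ≡ 13·9 ≡ 31 (mod 43).
x = 30 + 53·31 = 1673.

1673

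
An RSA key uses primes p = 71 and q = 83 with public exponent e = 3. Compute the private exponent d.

φ(n) = (p−1)(q−1) = 70·82 = 5740.
Need d with 3·d ≡ 1 (mod 5740). Apply the extended Euclidean algorithm:
5740 = 1913*3 + 1
3 = 3*1 + 0
Back-substitute:
1 = 5740 − 1913·3
So 3·(-1913) ≡ 1 (mod 5740), hence d ≡ -1913 ≡ 3827 (mod 5740).

3827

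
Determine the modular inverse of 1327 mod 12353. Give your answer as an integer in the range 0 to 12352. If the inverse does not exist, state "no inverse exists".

2802

Extended Euclidean algorithm:
12353 = 9·1327 + 410
1327 = 3·410 + 97
410 = 4·97 + 22
97 = 4·22 + 9
22 = 2·9 + 4
9 = 2·4 + 1
4 = 4·1 + 0
gcd = 1, so the inverse exists. Back-substitute:
1 = 9 − 2·4
1 = −2·22 + 5·9
1 = 5·97 − 22·22
1 = −22·410 + 93·97
1 = 93·1327 − 301·410
1 = −301·12353 + 2802·1327
So 1327·2802 ≡ 1 (mod 12353).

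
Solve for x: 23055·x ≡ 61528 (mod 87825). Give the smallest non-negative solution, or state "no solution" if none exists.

no solution

gcd(23055, 87825):
87825 = 3·23055 + 18660
23055 = 1·18660 + 4395
18660 = 4·4395 + 1080
4395 = 4·1080 + 75
1080 = 14·75 + 30
75 = 2·30 + 15
30 = 2·15 + 0
gcd = 15, but 15 ∤ 61528, so the congruence has no solution.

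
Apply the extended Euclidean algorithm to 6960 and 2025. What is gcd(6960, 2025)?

15

Euclidean algorithm:
6960 = 3*2025 + 885
2025 = 2*885 + 255
885 = 3*255 + 120
255 = 2*120 + 15
120 = 8*15 + 0
gcd(6960, 2025) = 15.
Express as a combination:
15 = 255 − 2·120
15 = −2·885 + 7·255
15 = 7·2025 − 16·885
15 = −16·6960 + 55·2025
So 15 = (-16)·6960 + (55)·2025.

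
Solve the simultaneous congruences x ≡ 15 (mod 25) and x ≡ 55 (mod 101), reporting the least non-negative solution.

Write x = 15 + 25·k. Then 25·k ≡ 55 − 15 ≡ 40 (mod 101).
Need 25⁻¹ mod 101. Extended Euclid on (101, 25):
101 = 4×25 + 1
25 = 25×1 + 0
Back-substitute:
1 = 101 − 4·25
25⁻¹ ≡ 97 (mod 101), so k ≡ 97·40 ≡ 42 (mod 101).
x = 15 + 25·42 = 1065.

1065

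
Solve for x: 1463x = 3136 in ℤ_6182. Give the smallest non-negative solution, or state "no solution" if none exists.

no solution

gcd(1463, 6182):
6182 = 4·1463 + 330
1463 = 4·330 + 143
330 = 2·143 + 44
143 = 3·44 + 11
44 = 4·11 + 0
gcd = 11, but 11 ∤ 3136, so the congruence has no solution.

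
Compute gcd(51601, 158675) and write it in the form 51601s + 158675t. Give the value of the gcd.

11

Euclidean algorithm:
158675 = 3*51601 + 3872
51601 = 13*3872 + 1265
3872 = 3*1265 + 77
1265 = 16*77 + 33
77 = 2*33 + 11
33 = 3*11 + 0
gcd(51601, 158675) = 11.
Express as a combination:
11 = 77 − 2·33
11 = −2·1265 + 33·77
11 = 33·3872 − 101·1265
11 = −101·51601 + 1346·3872
11 = 1346·158675 − 4139·51601
So 11 = (1346)·158675 + (-4139)·51601.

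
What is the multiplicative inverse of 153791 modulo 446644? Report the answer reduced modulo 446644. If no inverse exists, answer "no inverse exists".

Euclidean algorithm on 446644, 153791:
446644 = 2×153791 + 139062
153791 = 1×139062 + 14729
139062 = 9×14729 + 6501
14729 = 2×6501 + 1727
6501 = 3×1727 + 1320
1727 = 1×1320 + 407
1320 = 3×407 + 99
407 = 4×99 + 11
99 = 9×11 + 0
gcd(153791, 446644) = 11 ≠ 1, so 153791 has no multiplicative inverse modulo 446644.

no inverse exists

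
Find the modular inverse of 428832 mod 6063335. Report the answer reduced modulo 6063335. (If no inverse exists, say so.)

Apply the Euclidean algorithm to 6063335 and 428832:
6063335 = 14·428832 + 59687
428832 = 7·59687 + 11023
59687 = 5·11023 + 4572
11023 = 2·4572 + 1879
4572 = 2·1879 + 814
1879 = 2·814 + 251
814 = 3·251 + 61
251 = 4·61 + 7
61 = 8·7 + 5
7 = 1·5 + 2
5 = 2·2 + 1
2 = 2·1 + 0
gcd = 1, so the inverse exists. Back-substitute:
1 = 5 − 2·2
1 = −2·7 + 3·5
1 = 3·61 − 26·7
1 = −26·251 + 107·61
1 = 107·814 − 347·251
1 = −347·1879 + 801·814
1 = 801·4572 − 1949·1879
1 = −1949·11023 + 4699·4572
1 = 4699·59687 − 25444·11023
1 = −25444·428832 + 182807·59687
1 = 182807·6063335 − 2584742·428832
So 428832·(-2584742) ≡ 1 (mod 6063335), and -2584742 ≡ 3478593 (mod 6063335).

3478593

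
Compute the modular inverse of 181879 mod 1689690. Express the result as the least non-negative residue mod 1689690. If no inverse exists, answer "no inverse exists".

Run Euclid on (1689690, 181879):
1689690 = 9×181879 + 52779
181879 = 3×52779 + 23542
52779 = 2×23542 + 5695
23542 = 4×5695 + 762
5695 = 7×762 + 361
762 = 2×361 + 40
361 = 9×40 + 1
40 = 40×1 + 0
Since gcd(181879, 1689690) = 1, back-substitute to write 1 as a combination:
1 = 361 − 9·40
1 = −9·762 + 19·361
1 = 19·5695 − 142·762
1 = −142·23542 + 587·5695
1 = 587·52779 − 1316·23542
1 = −1316·181879 + 4535·52779
1 = 4535·1689690 − 42131·181879
Hence 181879⁻¹ ≡ -42131 ≡ 1647559 (mod 1689690).

1647559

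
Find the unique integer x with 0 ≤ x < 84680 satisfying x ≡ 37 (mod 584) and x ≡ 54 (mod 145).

66029

Write x = 37 + 584·k. Then 584·k ≡ 54 − 37 ≡ 17 (mod 145).
Need 584⁻¹ mod 145. Extended Euclid on (145, 4):
145 = 36×4 + 1
4 = 4×1 + 0
Back-substitute:
1 = 145 − 36·4
584⁻¹ ≡ 109 (mod 145), so k ≡ 109·17 ≡ 113 (mod 145).
x = 37 + 584·113 = 66029.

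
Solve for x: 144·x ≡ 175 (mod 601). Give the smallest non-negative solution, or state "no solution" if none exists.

573

First find gcd(144, 601):
601 = 4·144 + 25
144 = 5·25 + 19
25 = 1·19 + 6
19 = 3·6 + 1
6 = 6·1 + 0
gcd = 1, so a unique solution mod 601 exists.
Back-substitute for the Bézout coefficients:
1 = 19 − 3·6
1 = −3·25 + 4·19
1 = 4·144 − 23·25
1 = −23·601 + 96·144
So 144·(96) ≡ 1 (mod 601), giving 144⁻¹ ≡ 96.
x ≡ 144⁻¹·175 ≡ 96·175 ≡ 573 (mod 601).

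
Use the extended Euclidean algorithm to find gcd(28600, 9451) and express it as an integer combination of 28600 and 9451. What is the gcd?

Euclidean algorithm:
28600 = 3*9451 + 247
9451 = 38*247 + 65
247 = 3*65 + 52
65 = 1*52 + 13
52 = 4*13 + 0
gcd(28600, 9451) = 13.
Back-substituting:
13 = 65 − 52
13 = −247 + 4·65
13 = 4·9451 − 153·247
13 = −153·28600 + 463·9451
So 13 = (-153)·28600 + (463)·9451.

13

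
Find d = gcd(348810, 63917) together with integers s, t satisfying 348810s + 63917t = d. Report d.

Apply Euclid's algorithm to 348810 and 63917:
348810 = 5·63917 + 29225
63917 = 2·29225 + 5467
29225 = 5·5467 + 1890
5467 = 2·1890 + 1687
1890 = 1·1687 + 203
1687 = 8·203 + 63
203 = 3·63 + 14
63 = 4·14 + 7
14 = 2·7 + 0
gcd(348810, 63917) = 7.
Back-substituting:
7 = 63 − 4·14
7 = −4·203 + 13·63
7 = 13·1687 − 108·203
7 = −108·1890 + 121·1687
7 = 121·5467 − 350·1890
7 = −350·29225 + 1871·5467
7 = 1871·63917 − 4092·29225
7 = −4092·348810 + 22331·63917
So 7 = (-4092)·348810 + (22331)·63917.

7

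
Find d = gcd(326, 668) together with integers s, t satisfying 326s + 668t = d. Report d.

Repeated division:
668 = 2·326 + 16
326 = 20·16 + 6
16 = 2·6 + 4
6 = 1·4 + 2
4 = 2·2 + 0
gcd(326, 668) = 2.
Working backward:
2 = 6 − 4
2 = −16 + 3·6
2 = 3·326 − 61·16
2 = −61·668 + 125·326
So 2 = (-61)·668 + (125)·326.

2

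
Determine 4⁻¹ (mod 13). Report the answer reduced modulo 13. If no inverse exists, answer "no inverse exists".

gcd(13, 4) by repeated division:
13 = 3*4 + 1
4 = 4*1 + 0
gcd = 1, so the inverse exists. Back-substitute:
1 = 13 − 3·4
Thus 4·(-3) ≡ 1 (mod 13); reducing, -3 mod 13 = 10.

10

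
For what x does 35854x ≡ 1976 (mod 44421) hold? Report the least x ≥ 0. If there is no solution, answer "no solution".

First find gcd(35854, 44421):
44421 = 1*35854 + 8567
35854 = 4*8567 + 1586
8567 = 5*1586 + 637
1586 = 2*637 + 312
637 = 2*312 + 13
312 = 24*13 + 0
gcd = 13 and 13 | 1976, so solutions exist. Divide through by 13: 2758x ≡ 152 (mod 3417).
Now find 2758⁻¹ mod 3417:
3417 = 1×2758 + 659
2758 = 4×659 + 122
659 = 5×122 + 49
122 = 2×49 + 24
49 = 2×24 + 1
24 = 24×1 + 0
Back-substitute:
1 = 49 − 2·24
1 = −2·122 + 5·49
1 = 5·659 − 27·122
1 = −27·2758 + 113·659
1 = 113·3417 − 140·2758
So 2758·(-140) ≡ 1 (mod 3417), i.e. 2758⁻¹ ≡ 3277.
Then x ≡ 3277·152 ≡ 2639 (mod 3417); the smallest non-negative solution is x = 2639.

2639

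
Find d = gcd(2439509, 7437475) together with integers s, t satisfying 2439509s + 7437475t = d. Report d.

1

Apply Euclid's algorithm to 7437475 and 2439509:
7437475 = 3·2439509 + 118948
2439509 = 20·118948 + 60549
118948 = 1·60549 + 58399
60549 = 1·58399 + 2150
58399 = 27·2150 + 349
2150 = 6·349 + 56
349 = 6·56 + 13
56 = 4·13 + 4
13 = 3·4 + 1
4 = 4·1 + 0
gcd(2439509, 7437475) = 1.
Express as a combination:
1 = 13 − 3·4
1 = −3·56 + 13·13
1 = 13·349 − 81·56
1 = −81·2150 + 499·349
1 = 499·58399 − 13554·2150
1 = −13554·60549 + 14053·58399
1 = 14053·118948 − 27607·60549
1 = −27607·2439509 + 566193·118948
1 = 566193·7437475 − 1726186·2439509
So 1 = (566193)·7437475 + (-1726186)·2439509.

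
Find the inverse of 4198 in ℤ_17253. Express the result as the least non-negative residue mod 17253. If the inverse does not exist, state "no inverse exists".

gcd(17253, 4198) by repeated division:
17253 = 4·4198 + 461
4198 = 9·461 + 49
461 = 9·49 + 20
49 = 2·20 + 9
20 = 2·9 + 2
9 = 4·2 + 1
2 = 2·1 + 0
The gcd is 1. Working backward:
1 = 9 − 4·2
1 = −4·20 + 9·9
1 = 9·49 − 22·20
1 = −22·461 + 207·49
1 = 207·4198 − 1885·461
1 = −1885·17253 + 7747·4198
So 4198·7747 ≡ 1 (mod 17253).

7747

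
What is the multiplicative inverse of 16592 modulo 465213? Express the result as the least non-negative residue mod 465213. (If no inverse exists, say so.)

gcd(465213, 16592) by repeated division:
465213 = 28*16592 + 637
16592 = 26*637 + 30
637 = 21*30 + 7
30 = 4*7 + 2
7 = 3*2 + 1
2 = 2*1 + 0
gcd = 1, so the inverse exists. Back-substitute:
1 = 7 − 3·2
1 = −3·30 + 13·7
1 = 13·637 − 276·30
1 = −276·16592 + 7189·637
1 = 7189·465213 − 201568·16592
Thus 16592·(-201568) ≡ 1 (mod 465213); reducing, -201568 mod 465213 = 263645.

263645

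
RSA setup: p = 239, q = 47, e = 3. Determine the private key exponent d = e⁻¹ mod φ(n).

φ(n) = (p−1)(q−1) = 238·46 = 10948.
Need d with 3·d ≡ 1 (mod 10948). Apply the extended Euclidean algorithm:
10948 = 3649*3 + 1
3 = 3*1 + 0
Back-substitute:
1 = 10948 − 3649·3
So 3·(-3649) ≡ 1 (mod 10948), hence d ≡ -3649 ≡ 7299 (mod 10948).

7299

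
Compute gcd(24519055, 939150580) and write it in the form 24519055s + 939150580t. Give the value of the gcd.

5

Apply Euclid's algorithm to 939150580 and 24519055:
939150580 = 38*24519055 + 7426490
24519055 = 3*7426490 + 2239585
7426490 = 3*2239585 + 707735
2239585 = 3*707735 + 116380
707735 = 6*116380 + 9455
116380 = 12*9455 + 2920
9455 = 3*2920 + 695
2920 = 4*695 + 140
695 = 4*140 + 135
140 = 1*135 + 5
135 = 27*5 + 0
gcd(24519055, 939150580) = 5.
Express as a combination:
5 = 140 − 135
5 = −695 + 5·140
5 = 5·2920 − 21·695
5 = −21·9455 + 68·2920
5 = 68·116380 − 837·9455
5 = −837·707735 + 5090·116380
5 = 5090·2239585 − 16107·707735
5 = −16107·7426490 + 53411·2239585
5 = 53411·24519055 − 176340·7426490
5 = −176340·939150580 + 6754331·24519055
So 5 = (-176340)·939150580 + (6754331)·24519055.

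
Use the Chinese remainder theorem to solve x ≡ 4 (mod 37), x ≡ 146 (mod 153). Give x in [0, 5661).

2594

Write x = 4 + 37·k. Then 37·k ≡ 146 − 4 ≡ 142 (mod 153).
Need 37⁻¹ mod 153. Extended Euclid on (153, 37):
153 = 4×37 + 5
37 = 7×5 + 2
5 = 2×2 + 1
2 = 2×1 + 0
Back-substitute:
1 = 5 − 2·2
1 = −2·37 + 15·5
1 = 15·153 − 62·37
37⁻¹ ≡ 91 (mod 153), so k ≡ 91·142 ≡ 70 (mod 153).
x = 4 + 37·70 = 2594.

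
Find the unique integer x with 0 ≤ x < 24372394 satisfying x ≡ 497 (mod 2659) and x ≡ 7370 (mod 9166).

13032256

Write x = 497 + 2659·k. Then 2659·k ≡ 7370 − 497 ≡ 6873 (mod 9166).
Need 2659⁻¹ mod 9166. Extended Euclid on (9166, 2659):
9166 = 3*2659 + 1189
2659 = 2*1189 + 281
1189 = 4*281 + 65
281 = 4*65 + 21
65 = 3*21 + 2
21 = 10*2 + 1
2 = 2*1 + 0
Back-substitute:
1 = 21 − 10·2
1 = −10·65 + 31·21
1 = 31·281 − 134·65
1 = −134·1189 + 567·281
1 = 567·2659 − 1268·1189
1 = −1268·9166 + 4371·2659
2659⁻¹ ≡ 4371 (mod 9166), so k ≡ 4371·6873 ≡ 4901 (mod 9166).
x = 497 + 2659·4901 = 13032256.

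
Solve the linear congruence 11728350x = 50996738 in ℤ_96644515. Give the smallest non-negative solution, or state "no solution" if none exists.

no solution

gcd(11728350, 96644515):
96644515 = 8*11728350 + 2817715
11728350 = 4*2817715 + 457490
2817715 = 6*457490 + 72775
457490 = 6*72775 + 20840
72775 = 3*20840 + 10255
20840 = 2*10255 + 330
10255 = 31*330 + 25
330 = 13*25 + 5
25 = 5*5 + 0
gcd = 5, but 5 ∤ 50996738, so the congruence has no solution.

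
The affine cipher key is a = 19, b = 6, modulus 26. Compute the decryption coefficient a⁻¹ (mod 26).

gcd(26, 19) by repeated division:
26 = 1·19 + 7
19 = 2·7 + 5
7 = 1·5 + 2
5 = 2·2 + 1
2 = 2·1 + 0
The gcd is 1. Working backward:
1 = 5 − 2·2
1 = −2·7 + 3·5
1 = 3·19 − 8·7
1 = −8·26 + 11·19
So 19·11 ≡ 1 (mod 26).

11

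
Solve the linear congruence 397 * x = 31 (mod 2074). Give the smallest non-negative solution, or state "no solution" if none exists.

977

First find gcd(397, 2074):
2074 = 5*397 + 89
397 = 4*89 + 41
89 = 2*41 + 7
41 = 5*7 + 6
7 = 1*6 + 1
6 = 6*1 + 0
gcd = 1, so a unique solution mod 2074 exists.
Back-substitute for the Bézout coefficients:
1 = 7 − 6
1 = −41 + 6·7
1 = 6·89 − 13·41
1 = −13·397 + 58·89
1 = 58·2074 − 303·397
So 397·(-303) ≡ 1 (mod 2074), giving 397⁻¹ ≡ 1771.
x ≡ 397⁻¹·31 ≡ 1771·31 ≡ 977 (mod 2074).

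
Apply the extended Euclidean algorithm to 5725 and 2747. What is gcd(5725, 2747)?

Repeated division:
5725 = 2*2747 + 231
2747 = 11*231 + 206
231 = 1*206 + 25
206 = 8*25 + 6
25 = 4*6 + 1
6 = 6*1 + 0
gcd(5725, 2747) = 1.
Express as a combination:
1 = 25 − 4·6
1 = −4·206 + 33·25
1 = 33·231 − 37·206
1 = −37·2747 + 440·231
1 = 440·5725 − 917·2747
So 1 = (440)·5725 + (-917)·2747.

1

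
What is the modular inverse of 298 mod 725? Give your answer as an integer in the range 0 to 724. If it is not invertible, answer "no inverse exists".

Apply the Euclidean algorithm to 725 and 298:
725 = 2×298 + 129
298 = 2×129 + 40
129 = 3×40 + 9
40 = 4×9 + 4
9 = 2×4 + 1
4 = 4×1 + 0
gcd = 1, so the inverse exists. Back-substitute:
1 = 9 − 2·4
1 = −2·40 + 9·9
1 = 9·129 − 29·40
1 = −29·298 + 67·129
1 = 67·725 − 163·298
Hence 298⁻¹ ≡ -163 ≡ 562 (mod 725).

562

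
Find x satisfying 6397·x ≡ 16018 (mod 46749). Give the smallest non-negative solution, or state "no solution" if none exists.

First find gcd(6397, 46749):
46749 = 7*6397 + 1970
6397 = 3*1970 + 487
1970 = 4*487 + 22
487 = 22*22 + 3
22 = 7*3 + 1
3 = 3*1 + 0
gcd = 1, so a unique solution mod 46749 exists.
Back-substitute for the Bézout coefficients:
1 = 22 − 7·3
1 = −7·487 + 155·22
1 = 155·1970 − 627·487
1 = −627·6397 + 2036·1970
1 = 2036·46749 − 14879·6397
So 6397·(-14879) ≡ 1 (mod 46749), giving 6397⁻¹ ≡ 31870.
x ≡ 6397⁻¹·16018 ≡ 31870·16018 ≡ 41329 (mod 46749).

41329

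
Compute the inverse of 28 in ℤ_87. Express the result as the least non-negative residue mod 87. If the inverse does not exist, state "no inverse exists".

Extended Euclidean algorithm:
87 = 3*28 + 3
28 = 9*3 + 1
3 = 3*1 + 0
Since gcd(28, 87) = 1, back-substitute to write 1 as a combination:
1 = 28 − 9·3
1 = −9·87 + 28·28
So 28·28 ≡ 1 (mod 87).

28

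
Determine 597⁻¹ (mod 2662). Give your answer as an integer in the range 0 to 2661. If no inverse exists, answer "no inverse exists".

1467

Extended Euclidean algorithm:
2662 = 4*597 + 274
597 = 2*274 + 49
274 = 5*49 + 29
49 = 1*29 + 20
29 = 1*20 + 9
20 = 2*9 + 2
9 = 4*2 + 1
2 = 2*1 + 0
The gcd is 1. Working backward:
1 = 9 − 4·2
1 = −4·20 + 9·9
1 = 9·29 − 13·20
1 = −13·49 + 22·29
1 = 22·274 − 123·49
1 = −123·597 + 268·274
1 = 268·2662 − 1195·597
So 597·(-1195) ≡ 1 (mod 2662), and -1195 ≡ 1467 (mod 2662).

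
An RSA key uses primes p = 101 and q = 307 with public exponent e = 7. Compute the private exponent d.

8743

φ(n) = (p−1)(q−1) = 100·306 = 30600.
Need d with 7·d ≡ 1 (mod 30600). Apply the extended Euclidean algorithm:
30600 = 4371*7 + 3
7 = 2*3 + 1
3 = 3*1 + 0
Back-substitute:
1 = 7 − 2·3
1 = −2·30600 + 8743·7
So 7·8743 ≡ 1 (mod 30600), hence d = 8743.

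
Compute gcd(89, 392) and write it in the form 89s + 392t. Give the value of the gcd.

Apply Euclid's algorithm to 392 and 89:
392 = 4·89 + 36
89 = 2·36 + 17
36 = 2·17 + 2
17 = 8·2 + 1
2 = 2·1 + 0
gcd(89, 392) = 1.
Back-substituting:
1 = 17 − 8·2
1 = −8·36 + 17·17
1 = 17·89 − 42·36
1 = −42·392 + 185·89
So 1 = (-42)·392 + (185)·89.

1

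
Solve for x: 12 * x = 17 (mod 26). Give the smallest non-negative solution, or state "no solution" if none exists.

gcd(12, 26):
26 = 2·12 + 2
12 = 6·2 + 0
gcd = 2, but 2 ∤ 17, so the congruence has no solution.

no solution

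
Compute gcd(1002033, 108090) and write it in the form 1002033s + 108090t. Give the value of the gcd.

Repeated division:
1002033 = 9×108090 + 29223
108090 = 3×29223 + 20421
29223 = 1×20421 + 8802
20421 = 2×8802 + 2817
8802 = 3×2817 + 351
2817 = 8×351 + 9
351 = 39×9 + 0
gcd(1002033, 108090) = 9.
Back-substituting:
9 = 2817 − 8·351
9 = −8·8802 + 25·2817
9 = 25·20421 − 58·8802
9 = −58·29223 + 83·20421
9 = 83·108090 − 307·29223
9 = −307·1002033 + 2846·108090
So 9 = (-307)·1002033 + (2846)·108090.

9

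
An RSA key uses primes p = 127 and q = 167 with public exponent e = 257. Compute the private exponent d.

φ(n) = (p−1)(q−1) = 126·166 = 20916.
Need d with 257·d ≡ 1 (mod 20916). Apply the extended Euclidean algorithm:
20916 = 81·257 + 99
257 = 2·99 + 59
99 = 1·59 + 40
59 = 1·40 + 19
40 = 2·19 + 2
19 = 9·2 + 1
2 = 2·1 + 0
Back-substitute:
1 = 19 − 9·2
1 = −9·40 + 19·19
1 = 19·59 − 28·40
1 = −28·99 + 47·59
1 = 47·257 − 122·99
1 = −122·20916 + 9929·257
So 257·9929 ≡ 1 (mod 20916), hence d = 9929.

9929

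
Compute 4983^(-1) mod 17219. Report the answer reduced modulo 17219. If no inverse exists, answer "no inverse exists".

Extended Euclidean algorithm:
17219 = 3·4983 + 2270
4983 = 2·2270 + 443
2270 = 5·443 + 55
443 = 8·55 + 3
55 = 18·3 + 1
3 = 3·1 + 0
Since gcd(4983, 17219) = 1, back-substitute to write 1 as a combination:
1 = 55 − 18·3
1 = −18·443 + 145·55
1 = 145·2270 − 743·443
1 = −743·4983 + 1631·2270
1 = 1631·17219 − 5636·4983
Thus 4983·(-5636) ≡ 1 (mod 17219); reducing, -5636 mod 17219 = 11583.

11583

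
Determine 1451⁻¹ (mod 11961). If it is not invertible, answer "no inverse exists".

gcd(11961, 1451) by repeated division:
11961 = 8×1451 + 353
1451 = 4×353 + 39
353 = 9×39 + 2
39 = 19×2 + 1
2 = 2×1 + 0
gcd = 1, so the inverse exists. Back-substitute:
1 = 39 − 19·2
1 = −19·353 + 172·39
1 = 172·1451 − 707·353
1 = −707·11961 + 5828·1451
So 1451·5828 ≡ 1 (mod 11961).

5828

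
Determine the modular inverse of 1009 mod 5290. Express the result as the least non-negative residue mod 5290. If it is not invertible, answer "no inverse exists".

Extended Euclidean algorithm:
5290 = 5·1009 + 245
1009 = 4·245 + 29
245 = 8·29 + 13
29 = 2·13 + 3
13 = 4·3 + 1
3 = 3·1 + 0
gcd = 1, so the inverse exists. Back-substitute:
1 = 13 − 4·3
1 = −4·29 + 9·13
1 = 9·245 − 76·29
1 = −76·1009 + 313·245
1 = 313·5290 − 1641·1009
Hence 1009⁻¹ ≡ -1641 ≡ 3649 (mod 5290).

3649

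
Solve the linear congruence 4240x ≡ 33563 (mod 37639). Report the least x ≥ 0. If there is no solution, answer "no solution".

27021

First find gcd(4240, 37639):
37639 = 8·4240 + 3719
4240 = 1·3719 + 521
3719 = 7·521 + 72
521 = 7·72 + 17
72 = 4·17 + 4
17 = 4·4 + 1
4 = 4·1 + 0
gcd = 1, so a unique solution mod 37639 exists.
Back-substitute for the Bézout coefficients:
1 = 17 − 4·4
1 = −4·72 + 17·17
1 = 17·521 − 123·72
1 = −123·3719 + 878·521
1 = 878·4240 − 1001·3719
1 = −1001·37639 + 8886·4240
So 4240·(8886) ≡ 1 (mod 37639), giving 4240⁻¹ ≡ 8886.
x ≡ 4240⁻¹·33563 ≡ 8886·33563 ≡ 27021 (mod 37639).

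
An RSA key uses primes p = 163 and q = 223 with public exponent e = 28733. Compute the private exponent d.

φ(n) = (p−1)(q−1) = 162·222 = 35964.
Need d with 28733·d ≡ 1 (mod 35964). Apply the extended Euclidean algorithm:
35964 = 1×28733 + 7231
28733 = 3×7231 + 7040
7231 = 1×7040 + 191
7040 = 36×191 + 164
191 = 1×164 + 27
164 = 6×27 + 2
27 = 13×2 + 1
2 = 2×1 + 0
Back-substitute:
1 = 27 − 13·2
1 = −13·164 + 79·27
1 = 79·191 − 92·164
1 = −92·7040 + 3391·191
1 = 3391·7231 − 3483·7040
1 = −3483·28733 + 13840·7231
1 = 13840·35964 − 17323·28733
So 28733·(-17323) ≡ 1 (mod 35964), hence d ≡ -17323 ≡ 18641 (mod 35964).

18641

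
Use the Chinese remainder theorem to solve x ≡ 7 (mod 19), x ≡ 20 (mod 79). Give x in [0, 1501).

178

Write x = 7 + 19·k. Then 19·k ≡ 20 − 7 ≡ 13 (mod 79).
Need 19⁻¹ mod 79. Extended Euclid on (79, 19):
79 = 4·19 + 3
19 = 6·3 + 1
3 = 3·1 + 0
Back-substitute:
1 = 19 − 6·3
1 = −6·79 + 25·19
19⁻¹ ≡ 25 (mod 79), so k ≡ 25·13 ≡ 9 (mod 79).
x = 7 + 19·9 = 178.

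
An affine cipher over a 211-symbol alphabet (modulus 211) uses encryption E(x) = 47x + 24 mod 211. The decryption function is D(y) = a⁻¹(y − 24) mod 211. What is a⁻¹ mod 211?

9

Run Euclid on (211, 47):
211 = 4×47 + 23
47 = 2×23 + 1
23 = 23×1 + 0
The gcd is 1. Working backward:
1 = 47 − 2·23
1 = −2·211 + 9·47
So 47·9 ≡ 1 (mod 211).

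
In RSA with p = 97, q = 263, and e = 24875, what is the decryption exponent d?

φ(n) = (p−1)(q−1) = 96·262 = 25152.
Need d with 24875·d ≡ 1 (mod 25152). Apply the extended Euclidean algorithm:
25152 = 1·24875 + 277
24875 = 89·277 + 222
277 = 1·222 + 55
222 = 4·55 + 2
55 = 27·2 + 1
2 = 2·1 + 0
Back-substitute:
1 = 55 − 27·2
1 = −27·222 + 109·55
1 = 109·277 − 136·222
1 = −136·24875 + 12213·277
1 = 12213·25152 − 12349·24875
So 24875·(-12349) ≡ 1 (mod 25152), hence d ≡ -12349 ≡ 12803 (mod 25152).

12803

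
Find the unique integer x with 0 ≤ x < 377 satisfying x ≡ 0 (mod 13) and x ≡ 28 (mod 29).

Write x = 0 + 13·k. Then 13·k ≡ 28 − 0 ≡ 28 (mod 29).
Need 13⁻¹ mod 29. Extended Euclid on (29, 13):
29 = 2*13 + 3
13 = 4*3 + 1
3 = 3*1 + 0
Back-substitute:
1 = 13 − 4·3
1 = −4·29 + 9·13
13⁻¹ ≡ 9 (mod 29), so k ≡ 9·28 ≡ 20 (mod 29).
x = 0 + 13·20 = 260.

260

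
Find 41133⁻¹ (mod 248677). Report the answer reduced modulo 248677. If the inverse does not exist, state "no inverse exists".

241398

gcd(248677, 41133) by repeated division:
248677 = 6·41133 + 1879
41133 = 21·1879 + 1674
1879 = 1·1674 + 205
1674 = 8·205 + 34
205 = 6·34 + 1
34 = 34·1 + 0
Since gcd(41133, 248677) = 1, back-substitute to write 1 as a combination:
1 = 205 − 6·34
1 = −6·1674 + 49·205
1 = 49·1879 − 55·1674
1 = −55·41133 + 1204·1879
1 = 1204·248677 − 7279·41133
Hence 41133⁻¹ ≡ -7279 ≡ 241398 (mod 248677).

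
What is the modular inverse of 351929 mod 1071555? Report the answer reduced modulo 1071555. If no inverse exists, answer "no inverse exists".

829694

gcd(1071555, 351929) by repeated division:
1071555 = 3*351929 + 15768
351929 = 22*15768 + 5033
15768 = 3*5033 + 669
5033 = 7*669 + 350
669 = 1*350 + 319
350 = 1*319 + 31
319 = 10*31 + 9
31 = 3*9 + 4
9 = 2*4 + 1
4 = 4*1 + 0
The gcd is 1. Working backward:
1 = 9 − 2·4
1 = −2·31 + 7·9
1 = 7·319 − 72·31
1 = −72·350 + 79·319
1 = 79·669 − 151·350
1 = −151·5033 + 1136·669
1 = 1136·15768 − 3559·5033
1 = −3559·351929 + 79434·15768
1 = 79434·1071555 − 241861·351929
So 351929·(-241861) ≡ 1 (mod 1071555), and -241861 ≡ 829694 (mod 1071555).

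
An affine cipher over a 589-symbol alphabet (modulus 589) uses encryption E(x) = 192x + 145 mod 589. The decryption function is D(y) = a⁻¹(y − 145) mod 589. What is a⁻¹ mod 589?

181

Extended Euclidean algorithm:
589 = 3·192 + 13
192 = 14·13 + 10
13 = 1·10 + 3
10 = 3·3 + 1
3 = 3·1 + 0
The gcd is 1. Working backward:
1 = 10 − 3·3
1 = −3·13 + 4·10
1 = 4·192 − 59·13
1 = −59·589 + 181·192
So 192·181 ≡ 1 (mod 589).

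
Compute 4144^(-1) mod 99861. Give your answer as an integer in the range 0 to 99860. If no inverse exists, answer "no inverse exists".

Run Euclid on (99861, 4144):
99861 = 24·4144 + 405
4144 = 10·405 + 94
405 = 4·94 + 29
94 = 3·29 + 7
29 = 4·7 + 1
7 = 7·1 + 0
The gcd is 1. Working backward:
1 = 29 − 4·7
1 = −4·94 + 13·29
1 = 13·405 − 56·94
1 = −56·4144 + 573·405
1 = 573·99861 − 13808·4144
Hence 4144⁻¹ ≡ -13808 ≡ 86053 (mod 99861).

86053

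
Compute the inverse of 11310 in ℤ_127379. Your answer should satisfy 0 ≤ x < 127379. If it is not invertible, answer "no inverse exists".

gcd(127379, 11310) by repeated division:
127379 = 11×11310 + 2969
11310 = 3×2969 + 2403
2969 = 1×2403 + 566
2403 = 4×566 + 139
566 = 4×139 + 10
139 = 13×10 + 9
10 = 1×9 + 1
9 = 9×1 + 0
gcd = 1, so the inverse exists. Back-substitute:
1 = 10 − 9
1 = −139 + 14·10
1 = 14·566 − 57·139
1 = −57·2403 + 242·566
1 = 242·2969 − 299·2403
1 = −299·11310 + 1139·2969
1 = 1139·127379 − 12828·11310
Hence 11310⁻¹ ≡ -12828 ≡ 114551 (mod 127379).

114551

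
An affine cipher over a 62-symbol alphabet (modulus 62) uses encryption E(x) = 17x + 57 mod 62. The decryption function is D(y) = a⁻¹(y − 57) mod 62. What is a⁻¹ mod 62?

11

Run Euclid on (62, 17):
62 = 3·17 + 11
17 = 1·11 + 6
11 = 1·6 + 5
6 = 1·5 + 1
5 = 5·1 + 0
The gcd is 1. Working backward:
1 = 6 − 5
1 = −11 + 2·6
1 = 2·17 − 3·11
1 = −3·62 + 11·17
So 17·11 ≡ 1 (mod 62).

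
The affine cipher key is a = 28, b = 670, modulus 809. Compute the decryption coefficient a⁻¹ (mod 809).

Extended Euclidean algorithm:
809 = 28*28 + 25
28 = 1*25 + 3
25 = 8*3 + 1
3 = 3*1 + 0
Since gcd(28, 809) = 1, back-substitute to write 1 as a combination:
1 = 25 − 8·3
1 = −8·28 + 9·25
1 = 9·809 − 260·28
Hence 28⁻¹ ≡ -260 ≡ 549 (mod 809).

549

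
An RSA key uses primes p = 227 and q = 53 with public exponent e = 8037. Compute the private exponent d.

φ(n) = (p−1)(q−1) = 226·52 = 11752.
Need d with 8037·d ≡ 1 (mod 11752). Apply the extended Euclidean algorithm:
11752 = 1·8037 + 3715
8037 = 2·3715 + 607
3715 = 6·607 + 73
607 = 8·73 + 23
73 = 3·23 + 4
23 = 5·4 + 3
4 = 1·3 + 1
3 = 3·1 + 0
Back-substitute:
1 = 4 − 3
1 = −23 + 6·4
1 = 6·73 − 19·23
1 = −19·607 + 158·73
1 = 158·3715 − 967·607
1 = −967·8037 + 2092·3715
1 = 2092·11752 − 3059·8037
So 8037·(-3059) ≡ 1 (mod 11752), hence d ≡ -3059 ≡ 8693 (mod 11752).

8693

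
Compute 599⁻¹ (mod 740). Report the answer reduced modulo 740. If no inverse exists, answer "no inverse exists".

719

gcd(740, 599) by repeated division:
740 = 1·599 + 141
599 = 4·141 + 35
141 = 4·35 + 1
35 = 35·1 + 0
gcd = 1, so the inverse exists. Back-substitute:
1 = 141 − 4·35
1 = −4·599 + 17·141
1 = 17·740 − 21·599
Thus 599·(-21) ≡ 1 (mod 740); reducing, -21 mod 740 = 719.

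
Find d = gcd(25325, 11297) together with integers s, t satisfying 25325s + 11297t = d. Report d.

Euclidean algorithm:
25325 = 2*11297 + 2731
11297 = 4*2731 + 373
2731 = 7*373 + 120
373 = 3*120 + 13
120 = 9*13 + 3
13 = 4*3 + 1
3 = 3*1 + 0
gcd(25325, 11297) = 1.
Back-substituting:
1 = 13 − 4·3
1 = −4·120 + 37·13
1 = 37·373 − 115·120
1 = −115·2731 + 842·373
1 = 842·11297 − 3483·2731
1 = −3483·25325 + 7808·11297
So 1 = (-3483)·25325 + (7808)·11297.

1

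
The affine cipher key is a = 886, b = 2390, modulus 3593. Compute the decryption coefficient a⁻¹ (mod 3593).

Extended Euclidean algorithm:
3593 = 4·886 + 49
886 = 18·49 + 4
49 = 12·4 + 1
4 = 4·1 + 0
Since gcd(886, 3593) = 1, back-substitute to write 1 as a combination:
1 = 49 − 12·4
1 = −12·886 + 217·49
1 = 217·3593 − 880·886
Hence 886⁻¹ ≡ -880 ≡ 2713 (mod 3593).

2713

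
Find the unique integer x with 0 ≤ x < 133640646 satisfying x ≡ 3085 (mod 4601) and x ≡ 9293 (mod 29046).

Write x = 3085 + 4601·k. Then 4601·k ≡ 9293 − 3085 ≡ 6208 (mod 29046).
Need 4601⁻¹ mod 29046. Extended Euclid on (29046, 4601):
29046 = 6·4601 + 1440
4601 = 3·1440 + 281
1440 = 5·281 + 35
281 = 8·35 + 1
35 = 35·1 + 0
Back-substitute:
1 = 281 − 8·35
1 = −8·1440 + 41·281
1 = 41·4601 − 131·1440
1 = −131·29046 + 827·4601
4601⁻¹ ≡ 827 (mod 29046), so k ≡ 827·6208 ≡ 21920 (mod 29046).
x = 3085 + 4601·21920 = 100857005.

100857005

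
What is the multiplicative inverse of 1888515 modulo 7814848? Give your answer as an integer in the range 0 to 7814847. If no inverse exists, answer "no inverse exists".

1890603

Extended Euclidean algorithm:
7814848 = 4×1888515 + 260788
1888515 = 7×260788 + 62999
260788 = 4×62999 + 8792
62999 = 7×8792 + 1455
8792 = 6×1455 + 62
1455 = 23×62 + 29
62 = 2×29 + 4
29 = 7×4 + 1
4 = 4×1 + 0
gcd = 1, so the inverse exists. Back-substitute:
1 = 29 − 7·4
1 = −7·62 + 15·29
1 = 15·1455 − 352·62
1 = −352·8792 + 2127·1455
1 = 2127·62999 − 15241·8792
1 = −15241·260788 + 63091·62999
1 = 63091·1888515 − 456878·260788
1 = −456878·7814848 + 1890603·1888515
So 1888515·1890603 ≡ 1 (mod 7814848).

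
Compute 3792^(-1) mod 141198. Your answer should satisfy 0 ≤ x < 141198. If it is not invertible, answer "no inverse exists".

Compute gcd(3792, 141198):
141198 = 37×3792 + 894
3792 = 4×894 + 216
894 = 4×216 + 30
216 = 7×30 + 6
30 = 5×6 + 0
The gcd is 6, not 1, hence no inverse exists.

no inverse exists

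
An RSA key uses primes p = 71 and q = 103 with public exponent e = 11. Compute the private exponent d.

φ(n) = (p−1)(q−1) = 70·102 = 7140.
Need d with 11·d ≡ 1 (mod 7140). Apply the extended Euclidean algorithm:
7140 = 649·11 + 1
11 = 11·1 + 0
Back-substitute:
1 = 7140 − 649·11
So 11·(-649) ≡ 1 (mod 7140), hence d ≡ -649 ≡ 6491 (mod 7140).

6491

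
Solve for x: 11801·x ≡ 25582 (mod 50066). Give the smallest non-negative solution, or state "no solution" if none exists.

First find gcd(11801, 50066):
50066 = 4*11801 + 2862
11801 = 4*2862 + 353
2862 = 8*353 + 38
353 = 9*38 + 11
38 = 3*11 + 5
11 = 2*5 + 1
5 = 5*1 + 0
gcd = 1, so a unique solution mod 50066 exists.
Back-substitute for the Bézout coefficients:
1 = 11 − 2·5
1 = −2·38 + 7·11
1 = 7·353 − 65·38
1 = −65·2862 + 527·353
1 = 527·11801 − 2173·2862
1 = −2173·50066 + 9219·11801
So 11801·(9219) ≡ 1 (mod 50066), giving 11801⁻¹ ≡ 9219.
x ≡ 11801⁻¹·25582 ≡ 9219·25582 ≡ 29598 (mod 50066).

29598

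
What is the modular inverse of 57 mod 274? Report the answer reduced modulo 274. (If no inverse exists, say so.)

125

Run Euclid on (274, 57):
274 = 4×57 + 46
57 = 1×46 + 11
46 = 4×11 + 2
11 = 5×2 + 1
2 = 2×1 + 0
Since gcd(57, 274) = 1, back-substitute to write 1 as a combination:
1 = 11 − 5·2
1 = −5·46 + 21·11
1 = 21·57 − 26·46
1 = −26·274 + 125·57
So 57·125 ≡ 1 (mod 274).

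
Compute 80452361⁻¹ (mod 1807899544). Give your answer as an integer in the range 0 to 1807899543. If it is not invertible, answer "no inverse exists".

Compute gcd(80452361, 1807899544):
1807899544 = 22×80452361 + 37947602
80452361 = 2×37947602 + 4557157
37947602 = 8×4557157 + 1490346
4557157 = 3×1490346 + 86119
1490346 = 17×86119 + 26323
86119 = 3×26323 + 7150
26323 = 3×7150 + 4873
7150 = 1×4873 + 2277
4873 = 2×2277 + 319
2277 = 7×319 + 44
319 = 7×44 + 11
44 = 4×11 + 0
gcd(80452361, 1807899544) = 11 ≠ 1, so 80452361 has no multiplicative inverse modulo 1807899544.

no inverse exists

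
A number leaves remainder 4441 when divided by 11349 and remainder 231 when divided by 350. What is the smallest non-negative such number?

3522631

Write x = 4441 + 11349·k. Then 11349·k ≡ 231 − 4441 ≡ 340 (mod 350).
Need 11349⁻¹ mod 350. Extended Euclid on (350, 149):
350 = 2·149 + 52
149 = 2·52 + 45
52 = 1·45 + 7
45 = 6·7 + 3
7 = 2·3 + 1
3 = 3·1 + 0
Back-substitute:
1 = 7 − 2·3
1 = −2·45 + 13·7
1 = 13·52 − 15·45
1 = −15·149 + 43·52
1 = 43·350 − 101·149
11349⁻¹ ≡ 249 (mod 350), so k ≡ 249·340 ≡ 310 (mod 350).
x = 4441 + 11349·310 = 3522631.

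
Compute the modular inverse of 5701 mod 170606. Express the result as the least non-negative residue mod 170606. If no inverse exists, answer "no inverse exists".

Run Euclid on (170606, 5701):
170606 = 29·5701 + 5277
5701 = 1·5277 + 424
5277 = 12·424 + 189
424 = 2·189 + 46
189 = 4·46 + 5
46 = 9·5 + 1
5 = 5·1 + 0
Since gcd(5701, 170606) = 1, back-substitute to write 1 as a combination:
1 = 46 − 9·5
1 = −9·189 + 37·46
1 = 37·424 − 83·189
1 = −83·5277 + 1033·424
1 = 1033·5701 − 1116·5277
1 = −1116·170606 + 33397·5701
So 5701·33397 ≡ 1 (mod 170606).

33397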